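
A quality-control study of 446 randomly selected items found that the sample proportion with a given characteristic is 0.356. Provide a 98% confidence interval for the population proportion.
(0.303, 0.409)

Proportion CI:
SE = √(p̂(1-p̂)/n) = √(0.356 · 0.644 / 446) = 0.02267

z* = 2.326
Margin = z* · SE = 2.326 · 0.02267 = 0.0527

CI: 0.356 ± 0.0527 = (0.303, 0.409)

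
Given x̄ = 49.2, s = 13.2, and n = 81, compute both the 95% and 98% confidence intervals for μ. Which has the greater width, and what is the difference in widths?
98% CI is wider by 1.12

df = 80
95% CI: t* = 1.990, (46.28, 52.12), width = 2 · t* · s/√n = 5.84
98% CI: t* = 2.374, (45.72, 52.68), width = 2 · t* · s/√n = 6.96

The 98% CI is wider by 6.96 - 5.84 = 1.12.
Higher confidence requires a wider interval.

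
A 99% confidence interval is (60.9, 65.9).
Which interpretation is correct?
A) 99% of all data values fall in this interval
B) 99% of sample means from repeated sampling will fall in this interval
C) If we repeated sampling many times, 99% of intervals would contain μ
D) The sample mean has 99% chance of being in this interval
C

A) Wrong — a CI is about the parameter μ, not individual data values.
B) Wrong — coverage applies to intervals containing μ, not to future x̄ values.
C) Correct — this is the frequentist long-run coverage interpretation.
D) Wrong — x̄ is observed and sits in the interval by construction.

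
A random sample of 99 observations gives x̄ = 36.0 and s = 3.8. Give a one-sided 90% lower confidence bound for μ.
μ ≥ 35.51

Lower bound (one-sided):
t* = 1.290 (one-sided for 90%)
Lower bound = x̄ - t* · s/√n = 36.0 - 1.290 · 3.8/√99 = 35.51

We are 90% confident that μ ≥ 35.51.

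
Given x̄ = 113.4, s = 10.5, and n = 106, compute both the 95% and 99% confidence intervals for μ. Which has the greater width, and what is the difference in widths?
99% CI is wider by 1.31

df = 105
95% CI: t* = 1.983, (111.38, 115.42), width = 2 · t* · s/√n = 4.04
99% CI: t* = 2.623, (110.72, 116.08), width = 2 · t* · s/√n = 5.35

The 99% CI is wider by 5.35 - 4.04 = 1.31.
Higher confidence requires a wider interval.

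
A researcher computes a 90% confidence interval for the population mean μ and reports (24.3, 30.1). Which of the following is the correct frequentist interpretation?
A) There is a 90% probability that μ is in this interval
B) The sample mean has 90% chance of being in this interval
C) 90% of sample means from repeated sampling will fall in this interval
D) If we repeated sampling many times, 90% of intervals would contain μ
D

A) Wrong — μ is fixed; the randomness lives in the interval, not in μ.
B) Wrong — x̄ is observed and sits in the interval by construction.
C) Wrong — coverage applies to intervals containing μ, not to future x̄ values.
D) Correct — this is the frequentist long-run coverage interpretation.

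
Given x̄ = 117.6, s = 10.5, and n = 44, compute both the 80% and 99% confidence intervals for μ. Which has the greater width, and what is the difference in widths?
99% CI is wider by 4.41

df = 43
80% CI: t* = 1.302, (115.54, 119.66), width = 2 · t* · s/√n = 4.12
99% CI: t* = 2.695, (113.33, 121.87), width = 2 · t* · s/√n = 8.53

The 99% CI is wider by 8.53 - 4.12 = 4.41.
Higher confidence requires a wider interval.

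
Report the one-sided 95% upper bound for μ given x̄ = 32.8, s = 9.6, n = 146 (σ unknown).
μ ≤ 34.11

Upper bound (one-sided):
t* = 1.655 (one-sided for 95%)
Upper bound = x̄ + t* · s/√n = 32.8 + 1.655 · 9.6/√146 = 34.11

We are 95% confident that μ ≤ 34.11.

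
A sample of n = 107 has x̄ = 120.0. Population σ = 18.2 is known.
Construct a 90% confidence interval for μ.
(117.11, 122.89)

z-interval (σ known):
z* = 1.645 for 90% confidence

Margin of error = z* · σ/√n = 1.645 · 18.2/√107 = 2.89

CI: (120.0 - 2.89, 120.0 + 2.89) = (117.11, 122.89)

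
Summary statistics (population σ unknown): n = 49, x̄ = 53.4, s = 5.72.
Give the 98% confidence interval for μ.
(51.43, 55.37)

t-interval (σ unknown):
df = n - 1 = 48
t* = 2.407 for 98% confidence

Margin of error = t* · s/√n = 2.407 · 5.72/√49 = 1.97

CI: (51.43, 55.37)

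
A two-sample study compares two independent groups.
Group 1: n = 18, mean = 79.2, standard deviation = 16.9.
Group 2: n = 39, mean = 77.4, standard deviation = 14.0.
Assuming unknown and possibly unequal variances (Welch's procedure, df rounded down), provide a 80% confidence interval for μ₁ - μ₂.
(-4.20, 7.80)

Difference: x̄₁ - x̄₂ = 1.80
SE = √(s₁²/n₁ + s₂²/n₂) = √(16.9²/18 + 14.0²/39) = 4.5709
df = 28.21 → 28 (Welch–Satterthwaite, rounded down)
t* = 1.313

CI: 1.80 ± 1.313 · 4.5709 = 1.80 ± 6.00 = (-4.20, 7.80)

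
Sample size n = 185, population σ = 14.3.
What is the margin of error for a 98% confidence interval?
Margin of error = 2.45

Margin of error = z* · σ/√n
= 2.326 · 14.3/√185
= 2.326 · 14.3/13.6015
= 2.45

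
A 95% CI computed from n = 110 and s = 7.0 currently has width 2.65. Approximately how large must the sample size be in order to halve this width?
n ≈ 440

CI width ∝ 1/√n
To reduce width by factor 2, need √n to grow by 2 → need 2² = 4 times as many samples.

Current: n = 110, width = 2.65
New: n = 440, width ≈ 1.31

Width reduced by factor of 2.65/1.31 = 2.02.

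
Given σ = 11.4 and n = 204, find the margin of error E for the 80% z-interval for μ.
Margin of error = 1.02

Margin of error = z* · σ/√n
= 1.282 · 11.4/√204
= 1.282 · 11.4/14.2829
= 1.02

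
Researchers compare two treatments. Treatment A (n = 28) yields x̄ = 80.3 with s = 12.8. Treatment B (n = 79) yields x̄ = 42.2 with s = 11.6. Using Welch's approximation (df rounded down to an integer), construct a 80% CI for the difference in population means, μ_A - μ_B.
(34.52, 41.68)

Difference: x̄₁ - x̄₂ = 38.10
SE = √(s₁²/n₁ + s₂²/n₂) = √(12.8²/28 + 11.6²/79) = 2.7486
df = 43.72 → 43 (Welch–Satterthwaite, rounded down)
t* = 1.302

CI: 38.10 ± 1.302 · 2.7486 = 38.10 ± 3.58 = (34.52, 41.68)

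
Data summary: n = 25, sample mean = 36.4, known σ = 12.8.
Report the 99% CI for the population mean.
(29.81, 42.99)

z-interval (σ known):
z* = 2.576 for 99% confidence

Margin of error = z* · σ/√n = 2.576 · 12.8/√25 = 6.59

CI: (36.4 - 6.59, 36.4 + 6.59) = (29.81, 42.99)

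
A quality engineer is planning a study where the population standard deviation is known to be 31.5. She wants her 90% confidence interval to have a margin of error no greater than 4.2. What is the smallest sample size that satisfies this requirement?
n ≥ 153

For margin E ≤ 4.2:
n ≥ (z* · σ / E)²
n ≥ (1.645 · 31.5 / 4.2)²
n ≥ 152.21

Minimum n = 153 (rounding up)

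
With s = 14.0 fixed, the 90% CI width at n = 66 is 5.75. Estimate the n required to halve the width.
n ≈ 264

CI width ∝ 1/√n
To reduce width by factor 2, need √n to grow by 2 → need 2² = 4 times as many samples.

Current: n = 66, width = 5.75
New: n = 264, width ≈ 2.85

Width reduced by factor of 5.75/2.85 = 2.02.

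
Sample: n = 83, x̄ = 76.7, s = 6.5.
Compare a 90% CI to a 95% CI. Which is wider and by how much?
95% CI is wider by 0.47

df = 82
90% CI: t* = 1.664, (75.51, 77.89), width = 2 · t* · s/√n = 2.37
95% CI: t* = 1.989, (75.28, 78.12), width = 2 · t* · s/√n = 2.84

The 95% CI is wider by 2.84 - 2.37 = 0.47.
Higher confidence requires a wider interval.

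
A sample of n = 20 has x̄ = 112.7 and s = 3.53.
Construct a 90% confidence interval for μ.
(111.34, 114.06)

t-interval (σ unknown):
df = n - 1 = 19
t* = 1.729 for 90% confidence

Margin of error = t* · s/√n = 1.729 · 3.53/√20 = 1.36

CI: (111.34, 114.06)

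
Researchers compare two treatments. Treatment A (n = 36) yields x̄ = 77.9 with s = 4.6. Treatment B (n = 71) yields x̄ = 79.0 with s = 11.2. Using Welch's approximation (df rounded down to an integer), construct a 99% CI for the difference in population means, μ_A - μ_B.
(-5.13, 2.93)

Difference: x̄₁ - x̄₂ = -1.10
SE = √(s₁²/n₁ + s₂²/n₂) = √(4.6²/36 + 11.2²/71) = 1.5345
df = 101.79 → 101 (Welch–Satterthwaite, rounded down)
t* = 2.625

CI: -1.10 ± 2.625 · 1.5345 = -1.10 ± 4.03 = (-5.13, 2.93)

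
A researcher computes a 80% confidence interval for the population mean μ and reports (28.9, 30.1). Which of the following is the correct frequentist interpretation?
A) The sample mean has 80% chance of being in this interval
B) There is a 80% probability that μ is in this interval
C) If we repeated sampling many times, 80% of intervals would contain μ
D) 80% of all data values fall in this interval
C

A) Wrong — x̄ is observed and sits in the interval by construction.
B) Wrong — μ is fixed; the randomness lives in the interval, not in μ.
C) Correct — this is the frequentist long-run coverage interpretation.
D) Wrong — a CI is about the parameter μ, not individual data values.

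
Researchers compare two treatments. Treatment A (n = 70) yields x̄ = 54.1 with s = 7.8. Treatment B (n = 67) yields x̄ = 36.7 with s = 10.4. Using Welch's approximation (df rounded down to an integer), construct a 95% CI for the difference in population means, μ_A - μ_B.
(14.28, 20.52)

Difference: x̄₁ - x̄₂ = 17.40
SE = √(s₁²/n₁ + s₂²/n₂) = √(7.8²/70 + 10.4²/67) = 1.5759
df = 122.29 → 122 (Welch–Satterthwaite, rounded down)
t* = 1.980

CI: 17.40 ± 1.980 · 1.5759 = 17.40 ± 3.12 = (14.28, 20.52)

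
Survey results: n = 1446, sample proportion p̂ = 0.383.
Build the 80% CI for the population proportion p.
(0.367, 0.399)

Proportion CI:
SE = √(p̂(1-p̂)/n) = √(0.383 · 0.617 / 1446) = 0.01278

z* = 1.282
Margin = z* · SE = 1.282 · 0.01278 = 0.0164

CI: 0.383 ± 0.0164 = (0.367, 0.399)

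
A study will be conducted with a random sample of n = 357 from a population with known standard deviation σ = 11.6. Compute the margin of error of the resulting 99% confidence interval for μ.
Margin of error = 1.58

Margin of error = z* · σ/√n
= 2.576 · 11.6/√357
= 2.576 · 11.6/18.8944
= 1.58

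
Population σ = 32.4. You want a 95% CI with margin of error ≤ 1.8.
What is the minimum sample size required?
n ≥ 1245

For margin E ≤ 1.8:
n ≥ (z* · σ / E)²
n ≥ (1.960 · 32.4 / 1.8)²
n ≥ 1244.68

Minimum n = 1245 (rounding up)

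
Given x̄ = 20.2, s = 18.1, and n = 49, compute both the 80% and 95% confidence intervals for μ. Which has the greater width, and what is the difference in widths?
95% CI is wider by 3.68

df = 48
80% CI: t* = 1.299, (16.84, 23.56), width = 2 · t* · s/√n = 6.72
95% CI: t* = 2.011, (15.00, 25.40), width = 2 · t* · s/√n = 10.40

The 95% CI is wider by 10.40 - 6.72 = 3.68.
Higher confidence requires a wider interval.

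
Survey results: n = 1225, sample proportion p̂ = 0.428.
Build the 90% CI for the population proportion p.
(0.405, 0.451)

Proportion CI:
SE = √(p̂(1-p̂)/n) = √(0.428 · 0.572 / 1225) = 0.01414

z* = 1.645
Margin = z* · SE = 1.645 · 0.01414 = 0.0233

CI: 0.428 ± 0.0233 = (0.405, 0.451)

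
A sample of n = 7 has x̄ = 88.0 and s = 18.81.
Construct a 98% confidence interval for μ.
(65.65, 110.35)

t-interval (σ unknown):
df = n - 1 = 6
t* = 3.143 for 98% confidence

Margin of error = t* · s/√n = 3.143 · 18.81/√7 = 22.35

CI: (65.65, 110.35)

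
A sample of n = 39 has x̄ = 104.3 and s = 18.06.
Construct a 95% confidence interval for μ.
(98.45, 110.15)

t-interval (σ unknown):
df = n - 1 = 38
t* = 2.024 for 95% confidence

Margin of error = t* · s/√n = 2.024 · 18.06/√39 = 5.85

CI: (98.45, 110.15)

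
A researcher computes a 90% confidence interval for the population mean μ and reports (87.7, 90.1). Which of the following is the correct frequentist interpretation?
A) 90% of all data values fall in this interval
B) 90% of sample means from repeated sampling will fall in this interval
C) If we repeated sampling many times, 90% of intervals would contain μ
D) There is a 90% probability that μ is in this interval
C

A) Wrong — a CI is about the parameter μ, not individual data values.
B) Wrong — coverage applies to intervals containing μ, not to future x̄ values.
C) Correct — this is the frequentist long-run coverage interpretation.
D) Wrong — μ is fixed; the randomness lives in the interval, not in μ.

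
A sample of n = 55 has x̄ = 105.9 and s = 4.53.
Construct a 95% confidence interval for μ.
(104.68, 107.12)

t-interval (σ unknown):
df = n - 1 = 54
t* = 2.005 for 95% confidence

Margin of error = t* · s/√n = 2.005 · 4.53/√55 = 1.22

CI: (104.68, 107.12)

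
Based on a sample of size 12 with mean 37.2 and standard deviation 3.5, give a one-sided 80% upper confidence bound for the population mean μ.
μ ≤ 38.09

Upper bound (one-sided):
t* = 0.876 (one-sided for 80%)
Upper bound = x̄ + t* · s/√n = 37.2 + 0.876 · 3.5/√12 = 38.09

We are 80% confident that μ ≤ 38.09.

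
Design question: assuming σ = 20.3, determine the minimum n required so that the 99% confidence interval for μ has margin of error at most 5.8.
n ≥ 82

For margin E ≤ 5.8:
n ≥ (z* · σ / E)²
n ≥ (2.576 · 20.3 / 5.8)²
n ≥ 81.29

Minimum n = 82 (rounding up)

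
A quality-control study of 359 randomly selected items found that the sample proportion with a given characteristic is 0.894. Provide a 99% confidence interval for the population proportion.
(0.852, 0.936)

Proportion CI:
SE = √(p̂(1-p̂)/n) = √(0.894 · 0.106 / 359) = 0.01625

z* = 2.576
Margin = z* · SE = 2.576 · 0.01625 = 0.0419

CI: 0.894 ± 0.0419 = (0.852, 0.936)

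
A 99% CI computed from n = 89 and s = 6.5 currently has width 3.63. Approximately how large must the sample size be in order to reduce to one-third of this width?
n ≈ 801

CI width ∝ 1/√n
To reduce width by factor 3, need √n to grow by 3 → need 3² = 9 times as many samples.

Current: n = 89, width = 3.63
New: n = 801, width ≈ 1.19

Width reduced by factor of 3.63/1.19 = 3.05.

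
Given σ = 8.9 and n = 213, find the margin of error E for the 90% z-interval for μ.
Margin of error = 1.00

Margin of error = z* · σ/√n
= 1.645 · 8.9/√213
= 1.645 · 8.9/14.5945
= 1.00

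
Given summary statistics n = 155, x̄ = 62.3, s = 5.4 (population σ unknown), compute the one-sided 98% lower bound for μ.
μ ≥ 61.40

Lower bound (one-sided):
t* = 2.071 (one-sided for 98%)
Lower bound = x̄ - t* · s/√n = 62.3 - 2.071 · 5.4/√155 = 61.40

We are 98% confident that μ ≥ 61.40.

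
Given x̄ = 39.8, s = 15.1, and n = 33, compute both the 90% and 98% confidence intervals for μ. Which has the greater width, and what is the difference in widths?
98% CI is wider by 3.96

df = 32
90% CI: t* = 1.694, (35.35, 44.25), width = 2 · t* · s/√n = 8.91
98% CI: t* = 2.449, (33.36, 46.24), width = 2 · t* · s/√n = 12.87

The 98% CI is wider by 12.87 - 8.91 = 3.96.
Higher confidence requires a wider interval.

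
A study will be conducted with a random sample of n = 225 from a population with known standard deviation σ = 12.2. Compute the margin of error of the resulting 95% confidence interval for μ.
Margin of error = 1.59

Margin of error = z* · σ/√n
= 1.960 · 12.2/√225
= 1.960 · 12.2/15.0000
= 1.59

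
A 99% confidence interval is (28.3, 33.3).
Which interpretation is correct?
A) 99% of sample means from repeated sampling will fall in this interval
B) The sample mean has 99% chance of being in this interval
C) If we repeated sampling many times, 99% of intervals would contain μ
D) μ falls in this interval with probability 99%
C

A) Wrong — coverage applies to intervals containing μ, not to future x̄ values.
B) Wrong — x̄ is observed and sits in the interval by construction.
C) Correct — this is the frequentist long-run coverage interpretation.
D) Wrong — μ is fixed; the randomness lives in the interval, not in μ.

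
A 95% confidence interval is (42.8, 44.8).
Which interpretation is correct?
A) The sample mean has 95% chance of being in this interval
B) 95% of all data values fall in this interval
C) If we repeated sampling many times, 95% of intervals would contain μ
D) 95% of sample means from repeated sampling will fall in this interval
C

A) Wrong — x̄ is observed and sits in the interval by construction.
B) Wrong — a CI is about the parameter μ, not individual data values.
C) Correct — this is the frequentist long-run coverage interpretation.
D) Wrong — coverage applies to intervals containing μ, not to future x̄ values.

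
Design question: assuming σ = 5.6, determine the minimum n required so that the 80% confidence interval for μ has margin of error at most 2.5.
n ≥ 9

For margin E ≤ 2.5:
n ≥ (z* · σ / E)²
n ≥ (1.282 · 5.6 / 2.5)²
n ≥ 8.25

Minimum n = 9 (rounding up)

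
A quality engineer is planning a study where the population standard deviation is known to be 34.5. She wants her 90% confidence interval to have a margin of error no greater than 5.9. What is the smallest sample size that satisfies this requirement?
n ≥ 93

For margin E ≤ 5.9:
n ≥ (z* · σ / E)²
n ≥ (1.645 · 34.5 / 5.9)²
n ≥ 92.53

Minimum n = 93 (rounding up)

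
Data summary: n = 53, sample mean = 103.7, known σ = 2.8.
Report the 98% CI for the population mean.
(102.81, 104.59)

z-interval (σ known):
z* = 2.326 for 98% confidence

Margin of error = z* · σ/√n = 2.326 · 2.8/√53 = 0.89

CI: (103.7 - 0.89, 103.7 + 0.89) = (102.81, 104.59)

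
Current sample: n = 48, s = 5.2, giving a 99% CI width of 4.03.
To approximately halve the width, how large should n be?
n ≈ 192

CI width ∝ 1/√n
To reduce width by factor 2, need √n to grow by 2 → need 2² = 4 times as many samples.

Current: n = 48, width = 4.03
New: n = 192, width ≈ 1.95

Width reduced by factor of 4.03/1.95 = 2.07.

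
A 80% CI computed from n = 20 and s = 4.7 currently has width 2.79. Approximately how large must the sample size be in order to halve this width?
n ≈ 80

CI width ∝ 1/√n
To reduce width by factor 2, need √n to grow by 2 → need 2² = 4 times as many samples.

Current: n = 20, width = 2.79
New: n = 80, width ≈ 1.36

Width reduced by factor of 2.79/1.36 = 2.05.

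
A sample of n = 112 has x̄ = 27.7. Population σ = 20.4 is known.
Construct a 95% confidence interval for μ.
(23.92, 31.48)

z-interval (σ known):
z* = 1.960 for 95% confidence

Margin of error = z* · σ/√n = 1.960 · 20.4/√112 = 3.78

CI: (27.7 - 3.78, 27.7 + 3.78) = (23.92, 31.48)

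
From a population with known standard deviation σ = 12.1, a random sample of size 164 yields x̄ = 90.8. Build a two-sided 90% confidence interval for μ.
(89.25, 92.35)

z-interval (σ known):
z* = 1.645 for 90% confidence

Margin of error = z* · σ/√n = 1.645 · 12.1/√164 = 1.55

CI: (90.8 - 1.55, 90.8 + 1.55) = (89.25, 92.35)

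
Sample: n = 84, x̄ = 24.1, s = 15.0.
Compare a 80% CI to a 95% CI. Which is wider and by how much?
95% CI is wider by 2.28

df = 83
80% CI: t* = 1.292, (21.99, 26.21), width = 2 · t* · s/√n = 4.23
95% CI: t* = 1.989, (20.84, 27.36), width = 2 · t* · s/√n = 6.51

The 95% CI is wider by 6.51 - 4.23 = 2.28.
Higher confidence requires a wider interval.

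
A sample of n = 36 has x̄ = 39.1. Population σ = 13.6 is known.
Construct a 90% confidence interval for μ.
(35.37, 42.83)

z-interval (σ known):
z* = 1.645 for 90% confidence

Margin of error = z* · σ/√n = 1.645 · 13.6/√36 = 3.73

CI: (39.1 - 3.73, 39.1 + 3.73) = (35.37, 42.83)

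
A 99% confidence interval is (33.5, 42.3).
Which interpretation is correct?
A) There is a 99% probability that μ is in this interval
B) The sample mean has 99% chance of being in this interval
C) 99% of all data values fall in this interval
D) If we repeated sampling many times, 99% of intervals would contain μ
D

A) Wrong — μ is fixed; the randomness lives in the interval, not in μ.
B) Wrong — x̄ is observed and sits in the interval by construction.
C) Wrong — a CI is about the parameter μ, not individual data values.
D) Correct — this is the frequentist long-run coverage interpretation.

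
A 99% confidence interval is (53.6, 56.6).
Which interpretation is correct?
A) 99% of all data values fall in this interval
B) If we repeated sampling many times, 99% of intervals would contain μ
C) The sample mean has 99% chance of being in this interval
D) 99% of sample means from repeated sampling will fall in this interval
B

A) Wrong — a CI is about the parameter μ, not individual data values.
B) Correct — this is the frequentist long-run coverage interpretation.
C) Wrong — x̄ is observed and sits in the interval by construction.
D) Wrong — coverage applies to intervals containing μ, not to future x̄ values.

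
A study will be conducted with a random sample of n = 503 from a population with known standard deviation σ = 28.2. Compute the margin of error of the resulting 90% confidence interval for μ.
Margin of error = 2.07

Margin of error = z* · σ/√n
= 1.645 · 28.2/√503
= 1.645 · 28.2/22.4277
= 2.07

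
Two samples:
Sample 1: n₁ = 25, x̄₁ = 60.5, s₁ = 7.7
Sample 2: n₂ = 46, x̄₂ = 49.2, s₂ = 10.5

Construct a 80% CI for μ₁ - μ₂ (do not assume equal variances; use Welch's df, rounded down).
(8.47, 14.13)

Difference: x̄₁ - x̄₂ = 11.30
SE = √(s₁²/n₁ + s₂²/n₂) = √(7.7²/25 + 10.5²/46) = 2.1837
df = 62.81 → 62 (Welch–Satterthwaite, rounded down)
t* = 1.295

CI: 11.30 ± 1.295 · 2.1837 = 11.30 ± 2.83 = (8.47, 14.13)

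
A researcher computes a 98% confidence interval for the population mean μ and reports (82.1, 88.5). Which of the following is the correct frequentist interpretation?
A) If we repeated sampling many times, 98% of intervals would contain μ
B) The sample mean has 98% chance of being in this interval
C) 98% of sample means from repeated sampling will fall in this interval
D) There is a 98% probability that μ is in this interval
A

A) Correct — this is the frequentist long-run coverage interpretation.
B) Wrong — x̄ is observed and sits in the interval by construction.
C) Wrong — coverage applies to intervals containing μ, not to future x̄ values.
D) Wrong — μ is fixed; the randomness lives in the interval, not in μ.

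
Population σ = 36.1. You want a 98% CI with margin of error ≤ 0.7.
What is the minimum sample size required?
n ≥ 14390

For margin E ≤ 0.7:
n ≥ (z* · σ / E)²
n ≥ (2.326 · 36.1 / 0.7)²
n ≥ 14389.24

Minimum n = 14390 (rounding up)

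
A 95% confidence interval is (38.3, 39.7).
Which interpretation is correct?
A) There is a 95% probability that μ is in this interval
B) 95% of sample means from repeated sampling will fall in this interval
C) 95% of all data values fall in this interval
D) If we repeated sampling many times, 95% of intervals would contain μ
D

A) Wrong — μ is fixed; the randomness lives in the interval, not in μ.
B) Wrong — coverage applies to intervals containing μ, not to future x̄ values.
C) Wrong — a CI is about the parameter μ, not individual data values.
D) Correct — this is the frequentist long-run coverage interpretation.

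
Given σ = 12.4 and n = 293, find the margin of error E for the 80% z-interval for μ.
Margin of error = 0.93

Margin of error = z* · σ/√n
= 1.282 · 12.4/√293
= 1.282 · 12.4/17.1172
= 0.93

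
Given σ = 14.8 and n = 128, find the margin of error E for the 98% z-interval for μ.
Margin of error = 3.04

Margin of error = z* · σ/√n
= 2.326 · 14.8/√128
= 2.326 · 14.8/11.3137
= 3.04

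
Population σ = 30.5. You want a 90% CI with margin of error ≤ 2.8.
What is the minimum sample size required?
n ≥ 322

For margin E ≤ 2.8:
n ≥ (z* · σ / E)²
n ≥ (1.645 · 30.5 / 2.8)²
n ≥ 321.08

Minimum n = 322 (rounding up)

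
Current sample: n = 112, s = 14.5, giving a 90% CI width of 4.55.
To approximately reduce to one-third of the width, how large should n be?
n ≈ 1008

CI width ∝ 1/√n
To reduce width by factor 3, need √n to grow by 3 → need 3² = 9 times as many samples.

Current: n = 112, width = 4.55
New: n = 1008, width ≈ 1.50

Width reduced by factor of 4.55/1.50 = 3.03.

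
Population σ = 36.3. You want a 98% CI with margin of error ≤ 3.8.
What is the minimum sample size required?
n ≥ 494

For margin E ≤ 3.8:
n ≥ (z* · σ / E)²
n ≥ (2.326 · 36.3 / 3.8)²
n ≥ 493.70

Minimum n = 494 (rounding up)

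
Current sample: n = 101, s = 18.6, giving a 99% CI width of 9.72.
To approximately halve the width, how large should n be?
n ≈ 404

CI width ∝ 1/√n
To reduce width by factor 2, need √n to grow by 2 → need 2² = 4 times as many samples.

Current: n = 101, width = 9.72
New: n = 404, width ≈ 4.79

Width reduced by factor of 9.72/4.79 = 2.03.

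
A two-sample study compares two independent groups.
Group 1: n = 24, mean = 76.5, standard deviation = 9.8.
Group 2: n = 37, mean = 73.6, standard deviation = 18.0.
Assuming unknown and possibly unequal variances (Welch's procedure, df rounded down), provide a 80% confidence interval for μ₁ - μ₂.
(-1.73, 7.53)

Difference: x̄₁ - x̄₂ = 2.90
SE = √(s₁²/n₁ + s₂²/n₂) = √(9.8²/24 + 18.0²/37) = 3.5719
df = 57.59 → 57 (Welch–Satterthwaite, rounded down)
t* = 1.297

CI: 2.90 ± 1.297 · 3.5719 = 2.90 ± 4.63 = (-1.73, 7.53)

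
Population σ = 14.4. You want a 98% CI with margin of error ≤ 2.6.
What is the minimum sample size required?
n ≥ 166

For margin E ≤ 2.6:
n ≥ (z* · σ / E)²
n ≥ (2.326 · 14.4 / 2.6)²
n ≥ 165.96

Minimum n = 166 (rounding up)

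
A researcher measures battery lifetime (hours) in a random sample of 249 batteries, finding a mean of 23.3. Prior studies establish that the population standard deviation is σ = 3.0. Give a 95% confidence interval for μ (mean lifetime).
(22.93, 23.67)

z-interval (σ known):
z* = 1.960 for 95% confidence

Margin of error = z* · σ/√n = 1.960 · 3.0/√249 = 0.37

CI: (23.3 - 0.37, 23.3 + 0.37) = (22.93, 23.67)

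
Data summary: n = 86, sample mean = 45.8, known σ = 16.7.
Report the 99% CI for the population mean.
(41.16, 50.44)

z-interval (σ known):
z* = 2.576 for 99% confidence

Margin of error = z* · σ/√n = 2.576 · 16.7/√86 = 4.64

CI: (45.8 - 4.64, 45.8 + 4.64) = (41.16, 50.44)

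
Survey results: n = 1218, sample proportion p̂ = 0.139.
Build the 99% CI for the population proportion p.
(0.113, 0.165)

Proportion CI:
SE = √(p̂(1-p̂)/n) = √(0.139 · 0.861 / 1218) = 0.00991

z* = 2.576
Margin = z* · SE = 2.576 · 0.00991 = 0.0255

CI: 0.139 ± 0.0255 = (0.113, 0.165)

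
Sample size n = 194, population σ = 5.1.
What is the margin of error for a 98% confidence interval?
Margin of error = 0.85

Margin of error = z* · σ/√n
= 2.326 · 5.1/√194
= 2.326 · 5.1/13.9284
= 0.85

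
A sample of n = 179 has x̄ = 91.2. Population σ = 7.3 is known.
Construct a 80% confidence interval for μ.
(90.50, 91.90)

z-interval (σ known):
z* = 1.282 for 80% confidence

Margin of error = z* · σ/√n = 1.282 · 7.3/√179 = 0.70

CI: (91.2 - 0.70, 91.2 + 0.70) = (90.50, 91.90)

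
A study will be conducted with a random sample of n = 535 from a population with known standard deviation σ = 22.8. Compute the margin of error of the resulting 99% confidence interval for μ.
Margin of error = 2.54

Margin of error = z* · σ/√n
= 2.576 · 22.8/√535
= 2.576 · 22.8/23.1301
= 2.54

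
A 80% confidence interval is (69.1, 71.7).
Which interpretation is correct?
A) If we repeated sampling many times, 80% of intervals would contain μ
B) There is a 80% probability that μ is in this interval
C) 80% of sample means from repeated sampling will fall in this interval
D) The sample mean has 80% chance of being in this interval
A

A) Correct — this is the frequentist long-run coverage interpretation.
B) Wrong — μ is fixed; the randomness lives in the interval, not in μ.
C) Wrong — coverage applies to intervals containing μ, not to future x̄ values.
D) Wrong — x̄ is observed and sits in the interval by construction.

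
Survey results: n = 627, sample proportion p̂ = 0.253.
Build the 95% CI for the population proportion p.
(0.219, 0.287)

Proportion CI:
SE = √(p̂(1-p̂)/n) = √(0.253 · 0.747 / 627) = 0.01736

z* = 1.960
Margin = z* · SE = 1.960 · 0.01736 = 0.0340

CI: 0.253 ± 0.0340 = (0.219, 0.287)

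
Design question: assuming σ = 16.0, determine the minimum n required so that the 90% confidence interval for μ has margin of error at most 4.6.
n ≥ 33

For margin E ≤ 4.6:
n ≥ (z* · σ / E)²
n ≥ (1.645 · 16.0 / 4.6)²
n ≥ 32.74

Minimum n = 33 (rounding up)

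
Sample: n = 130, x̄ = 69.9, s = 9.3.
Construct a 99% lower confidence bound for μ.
μ ≥ 67.98

Lower bound (one-sided):
t* = 2.356 (one-sided for 99%)
Lower bound = x̄ - t* · s/√n = 69.9 - 2.356 · 9.3/√130 = 67.98

We are 99% confident that μ ≥ 67.98.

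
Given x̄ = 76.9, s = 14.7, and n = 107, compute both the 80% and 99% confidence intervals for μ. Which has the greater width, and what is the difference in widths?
99% CI is wider by 3.79

df = 106
80% CI: t* = 1.290, (75.07, 78.73), width = 2 · t* · s/√n = 3.67
99% CI: t* = 2.623, (73.17, 80.63), width = 2 · t* · s/√n = 7.46

The 99% CI is wider by 7.46 - 3.67 = 3.79.
Higher confidence requires a wider interval.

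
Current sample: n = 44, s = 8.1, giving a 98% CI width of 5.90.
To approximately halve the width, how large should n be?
n ≈ 176

CI width ∝ 1/√n
To reduce width by factor 2, need √n to grow by 2 → need 2² = 4 times as many samples.

Current: n = 44, width = 5.90
New: n = 176, width ≈ 2.87

Width reduced by factor of 5.90/2.87 = 2.06.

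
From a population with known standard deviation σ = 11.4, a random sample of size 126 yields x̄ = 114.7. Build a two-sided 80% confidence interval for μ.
(113.40, 116.00)

z-interval (σ known):
z* = 1.282 for 80% confidence

Margin of error = z* · σ/√n = 1.282 · 11.4/√126 = 1.30

CI: (114.7 - 1.30, 114.7 + 1.30) = (113.40, 116.00)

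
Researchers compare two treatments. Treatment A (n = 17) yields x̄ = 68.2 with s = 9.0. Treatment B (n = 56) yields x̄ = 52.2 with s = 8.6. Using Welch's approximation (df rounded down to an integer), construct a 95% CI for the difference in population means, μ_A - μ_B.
(10.92, 21.08)

Difference: x̄₁ - x̄₂ = 16.00
SE = √(s₁²/n₁ + s₂²/n₂) = √(9.0²/17 + 8.6²/56) = 2.4669
df = 25.53 → 25 (Welch–Satterthwaite, rounded down)
t* = 2.060

CI: 16.00 ± 2.060 · 2.4669 = 16.00 ± 5.08 = (10.92, 21.08)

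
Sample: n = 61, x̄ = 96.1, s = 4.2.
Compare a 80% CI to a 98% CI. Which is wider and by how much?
98% CI is wider by 1.18

df = 60
80% CI: t* = 1.296, (95.40, 96.80), width = 2 · t* · s/√n = 1.39
98% CI: t* = 2.390, (94.81, 97.39), width = 2 · t* · s/√n = 2.57

The 98% CI is wider by 2.57 - 1.39 = 1.18.
Higher confidence requires a wider interval.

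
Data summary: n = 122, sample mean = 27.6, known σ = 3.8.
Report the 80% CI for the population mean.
(27.16, 28.04)

z-interval (σ known):
z* = 1.282 for 80% confidence

Margin of error = z* · σ/√n = 1.282 · 3.8/√122 = 0.44

CI: (27.6 - 0.44, 27.6 + 0.44) = (27.16, 28.04)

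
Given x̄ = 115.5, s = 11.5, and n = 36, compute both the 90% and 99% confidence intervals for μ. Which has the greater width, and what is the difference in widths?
99% CI is wider by 3.96

df = 35
90% CI: t* = 1.690, (112.26, 118.74), width = 2 · t* · s/√n = 6.48
99% CI: t* = 2.724, (110.28, 120.72), width = 2 · t* · s/√n = 10.44

The 99% CI is wider by 10.44 - 6.48 = 3.96.
Higher confidence requires a wider interval.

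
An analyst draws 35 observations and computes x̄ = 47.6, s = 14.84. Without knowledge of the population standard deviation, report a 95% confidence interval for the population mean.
(42.50, 52.70)

t-interval (σ unknown):
df = n - 1 = 34
t* = 2.032 for 95% confidence

Margin of error = t* · s/√n = 2.032 · 14.84/√35 = 5.10

CI: (42.50, 52.70)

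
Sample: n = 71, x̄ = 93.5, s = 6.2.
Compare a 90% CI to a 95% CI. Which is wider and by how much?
95% CI is wider by 0.48

df = 70
90% CI: t* = 1.667, (92.27, 94.73), width = 2 · t* · s/√n = 2.45
95% CI: t* = 1.994, (92.03, 94.97), width = 2 · t* · s/√n = 2.93

The 95% CI is wider by 2.93 - 2.45 = 0.48.
Higher confidence requires a wider interval.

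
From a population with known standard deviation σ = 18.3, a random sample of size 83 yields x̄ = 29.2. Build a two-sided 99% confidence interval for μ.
(24.03, 34.37)

z-interval (σ known):
z* = 2.576 for 99% confidence

Margin of error = z* · σ/√n = 2.576 · 18.3/√83 = 5.17

CI: (29.2 - 5.17, 29.2 + 5.17) = (24.03, 34.37)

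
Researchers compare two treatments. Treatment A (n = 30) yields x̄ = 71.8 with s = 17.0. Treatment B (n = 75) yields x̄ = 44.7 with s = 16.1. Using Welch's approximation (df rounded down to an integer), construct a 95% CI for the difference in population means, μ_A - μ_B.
(19.83, 34.37)

Difference: x̄₁ - x̄₂ = 27.10
SE = √(s₁²/n₁ + s₂²/n₂) = √(17.0²/30 + 16.1²/75) = 3.6179
df = 50.97 → 50 (Welch–Satterthwaite, rounded down)
t* = 2.009

CI: 27.10 ± 2.009 · 3.6179 = 27.10 ± 7.27 = (19.83, 34.37)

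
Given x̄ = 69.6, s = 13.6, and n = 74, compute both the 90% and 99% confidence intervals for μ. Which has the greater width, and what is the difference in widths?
99% CI is wider by 3.09

df = 73
90% CI: t* = 1.666, (66.97, 72.23), width = 2 · t* · s/√n = 5.27
99% CI: t* = 2.645, (65.42, 73.78), width = 2 · t* · s/√n = 8.36

The 99% CI is wider by 8.36 - 5.27 = 3.09.
Higher confidence requires a wider interval.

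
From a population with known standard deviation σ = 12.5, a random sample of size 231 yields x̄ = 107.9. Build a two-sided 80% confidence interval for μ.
(106.85, 108.95)

z-interval (σ known):
z* = 1.282 for 80% confidence

Margin of error = z* · σ/√n = 1.282 · 12.5/√231 = 1.05

CI: (107.9 - 1.05, 107.9 + 1.05) = (106.85, 108.95)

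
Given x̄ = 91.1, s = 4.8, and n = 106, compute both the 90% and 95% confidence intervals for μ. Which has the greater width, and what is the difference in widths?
95% CI is wider by 0.30

df = 105
90% CI: t* = 1.659, (90.33, 91.87), width = 2 · t* · s/√n = 1.55
95% CI: t* = 1.983, (90.18, 92.02), width = 2 · t* · s/√n = 1.85

The 95% CI is wider by 1.85 - 1.55 = 0.30.
Higher confidence requires a wider interval.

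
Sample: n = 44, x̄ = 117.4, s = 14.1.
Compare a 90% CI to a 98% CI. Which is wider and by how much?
98% CI is wider by 3.12

df = 43
90% CI: t* = 1.681, (113.83, 120.97), width = 2 · t* · s/√n = 7.15
98% CI: t* = 2.416, (112.26, 122.54), width = 2 · t* · s/√n = 10.27

The 98% CI is wider by 10.27 - 7.15 = 3.12.
Higher confidence requires a wider interval.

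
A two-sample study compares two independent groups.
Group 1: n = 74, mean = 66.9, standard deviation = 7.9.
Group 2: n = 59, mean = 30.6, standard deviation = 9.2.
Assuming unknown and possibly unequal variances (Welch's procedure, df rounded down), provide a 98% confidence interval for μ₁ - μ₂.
(32.74, 39.86)

Difference: x̄₁ - x̄₂ = 36.30
SE = √(s₁²/n₁ + s₂²/n₂) = √(7.9²/74 + 9.2²/59) = 1.5093
df = 114.74 → 114 (Welch–Satterthwaite, rounded down)
t* = 2.360

CI: 36.30 ± 2.360 · 1.5093 = 36.30 ± 3.56 = (32.74, 39.86)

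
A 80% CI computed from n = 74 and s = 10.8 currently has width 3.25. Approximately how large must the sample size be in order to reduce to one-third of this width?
n ≈ 666

CI width ∝ 1/√n
To reduce width by factor 3, need √n to grow by 3 → need 3² = 9 times as many samples.

Current: n = 74, width = 3.25
New: n = 666, width ≈ 1.07

Width reduced by factor of 3.25/1.07 = 3.04.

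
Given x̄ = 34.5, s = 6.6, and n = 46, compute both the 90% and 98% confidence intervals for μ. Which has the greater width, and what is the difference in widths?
98% CI is wider by 1.42

df = 45
90% CI: t* = 1.679, (32.87, 36.13), width = 2 · t* · s/√n = 3.27
98% CI: t* = 2.412, (32.15, 36.85), width = 2 · t* · s/√n = 4.69

The 98% CI is wider by 4.69 - 3.27 = 1.42.
Higher confidence requires a wider interval.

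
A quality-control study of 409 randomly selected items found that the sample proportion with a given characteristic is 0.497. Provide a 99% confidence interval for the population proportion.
(0.433, 0.561)

Proportion CI:
SE = √(p̂(1-p̂)/n) = √(0.497 · 0.503 / 409) = 0.02472

z* = 2.576
Margin = z* · SE = 2.576 · 0.02472 = 0.0637

CI: 0.497 ± 0.0637 = (0.433, 0.561)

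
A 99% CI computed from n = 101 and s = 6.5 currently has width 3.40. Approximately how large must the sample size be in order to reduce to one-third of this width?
n ≈ 909

CI width ∝ 1/√n
To reduce width by factor 3, need √n to grow by 3 → need 3² = 9 times as many samples.

Current: n = 101, width = 3.40
New: n = 909, width ≈ 1.11

Width reduced by factor of 3.40/1.11 = 3.06.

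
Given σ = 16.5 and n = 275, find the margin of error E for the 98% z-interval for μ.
Margin of error = 2.31

Margin of error = z* · σ/√n
= 2.326 · 16.5/√275
= 2.326 · 16.5/16.5831
= 2.31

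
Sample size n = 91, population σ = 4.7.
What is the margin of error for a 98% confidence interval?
Margin of error = 1.15

Margin of error = z* · σ/√n
= 2.326 · 4.7/√91
= 2.326 · 4.7/9.5394
= 1.15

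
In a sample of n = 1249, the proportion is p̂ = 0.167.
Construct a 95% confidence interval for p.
(0.146, 0.188)

Proportion CI:
SE = √(p̂(1-p̂)/n) = √(0.167 · 0.833 / 1249) = 0.01055

z* = 1.960
Margin = z* · SE = 1.960 · 0.01055 = 0.0207

CI: 0.167 ± 0.0207 = (0.146, 0.188)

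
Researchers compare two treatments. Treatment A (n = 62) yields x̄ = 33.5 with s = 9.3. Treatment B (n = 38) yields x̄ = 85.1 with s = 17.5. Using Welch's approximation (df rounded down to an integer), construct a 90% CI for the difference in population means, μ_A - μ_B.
(-56.75, -46.45)

Difference: x̄₁ - x̄₂ = -51.60
SE = √(s₁²/n₁ + s₂²/n₂) = √(9.3²/62 + 17.5²/38) = 3.0748
df = 50.01 → 50 (Welch–Satterthwaite, rounded down)
t* = 1.676

CI: -51.60 ± 1.676 · 3.0748 = -51.60 ± 5.15 = (-56.75, -46.45)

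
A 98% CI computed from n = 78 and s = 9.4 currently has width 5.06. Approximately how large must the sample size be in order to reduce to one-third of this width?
n ≈ 702

CI width ∝ 1/√n
To reduce width by factor 3, need √n to grow by 3 → need 3² = 9 times as many samples.

Current: n = 78, width = 5.06
New: n = 702, width ≈ 1.65

Width reduced by factor of 5.06/1.65 = 3.07.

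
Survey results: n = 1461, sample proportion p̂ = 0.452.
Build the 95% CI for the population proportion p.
(0.426, 0.478)

Proportion CI:
SE = √(p̂(1-p̂)/n) = √(0.452 · 0.548 / 1461) = 0.01302

z* = 1.960
Margin = z* · SE = 1.960 · 0.01302 = 0.0255

CI: 0.452 ± 0.0255 = (0.426, 0.478)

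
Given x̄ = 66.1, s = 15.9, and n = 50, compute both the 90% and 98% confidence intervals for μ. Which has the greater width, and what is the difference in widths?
98% CI is wider by 3.28

df = 49
90% CI: t* = 1.677, (62.33, 69.87), width = 2 · t* · s/√n = 7.54
98% CI: t* = 2.405, (60.69, 71.51), width = 2 · t* · s/√n = 10.82

The 98% CI is wider by 10.82 - 7.54 = 3.28.
Higher confidence requires a wider interval.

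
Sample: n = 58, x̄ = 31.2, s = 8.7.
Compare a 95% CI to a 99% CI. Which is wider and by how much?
99% CI is wider by 1.52

df = 57
95% CI: t* = 2.002, (28.91, 33.49), width = 2 · t* · s/√n = 4.57
99% CI: t* = 2.665, (28.16, 34.24), width = 2 · t* · s/√n = 6.09

The 99% CI is wider by 6.09 - 4.57 = 1.52.
Higher confidence requires a wider interval.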